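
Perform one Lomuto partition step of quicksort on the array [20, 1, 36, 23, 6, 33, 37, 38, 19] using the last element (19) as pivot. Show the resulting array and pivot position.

Lomuto partition with pivot = 19:

Initial array: [20, 1, 36, 23, 6, 33, 37, 38, 19]

arr[0]=20 > 19: no swap
arr[1]=1 <= 19: swap with position 0, array becomes [1, 20, 36, 23, 6, 33, 37, 38, 19]
arr[2]=36 > 19: no swap
arr[3]=23 > 19: no swap
arr[4]=6 <= 19: swap with position 1, array becomes [1, 6, 36, 23, 20, 33, 37, 38, 19]
arr[5]=33 > 19: no swap
arr[6]=37 > 19: no swap
arr[7]=38 > 19: no swap

Place pivot at position 2: [1, 6, 19, 23, 20, 33, 37, 38, 36]
Pivot position: 2

After partitioning with pivot 19, the array becomes [1, 6, 19, 23, 20, 33, 37, 38, 36]. The pivot is placed at index 2. All elements to the left of the pivot are <= 19, and all elements to the right are > 19.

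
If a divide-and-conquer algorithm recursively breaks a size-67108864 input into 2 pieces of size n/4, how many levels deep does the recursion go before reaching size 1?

For divide and conquer with division factor 4:

Problem sizes at each level:
Level 0: 67108864
Level 1: 16777216
Level 2: 4194304
Level 3: 1048576
Level 4: 262144
Level 5: 65536
Level 6: 16384
Level 7: 4096
Level 8: 1024
Level 9: 256
Level 10: 64
Level 11: 16
Level 12: 4
Level 13: 1

The root is level 0 and the size-1 base case is level 13 (the tree spans levels 0 through 13, i.e. 14 levels counting the root), so the depth is the number of divisions: log_4(67108864) = 13

The recursion tree depth is log_4(67108864) = 13. At each level, the problem size is divided by 4, so it takes 13 divisions to reduce to a base case of size 1. The algorithm makes 2 recursive calls at each level.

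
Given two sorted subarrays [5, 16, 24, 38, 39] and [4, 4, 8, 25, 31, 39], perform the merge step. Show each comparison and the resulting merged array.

Merging process:

Compare 5 vs 4: take 4 from right. Merged: [4]
Compare 5 vs 4: take 4 from right. Merged: [4, 4]
Compare 5 vs 8: take 5 from left. Merged: [4, 4, 5]
Compare 16 vs 8: take 8 from right. Merged: [4, 4, 5, 8]
Compare 16 vs 25: take 16 from left. Merged: [4, 4, 5, 8, 16]
Compare 24 vs 25: take 24 from left. Merged: [4, 4, 5, 8, 16, 24]
Compare 38 vs 25: take 25 from right. Merged: [4, 4, 5, 8, 16, 24, 25]
Compare 38 vs 31: take 31 from right. Merged: [4, 4, 5, 8, 16, 24, 25, 31]
Compare 38 vs 39: take 38 from left. Merged: [4, 4, 5, 8, 16, 24, 25, 31, 38]
Compare 39 vs 39: take 39 from left. Merged: [4, 4, 5, 8, 16, 24, 25, 31, 38, 39]
Append remaining from right: [39]. Merged: [4, 4, 5, 8, 16, 24, 25, 31, 38, 39, 39]

Final merged array: [4, 4, 5, 8, 16, 24, 25, 31, 38, 39, 39]
Total comparisons: 10

The merged array is [4, 4, 5, 8, 16, 24, 25, 31, 38, 39, 39], requiring 10 comparisons. The merge step runs in O(n) time where n is the total number of elements.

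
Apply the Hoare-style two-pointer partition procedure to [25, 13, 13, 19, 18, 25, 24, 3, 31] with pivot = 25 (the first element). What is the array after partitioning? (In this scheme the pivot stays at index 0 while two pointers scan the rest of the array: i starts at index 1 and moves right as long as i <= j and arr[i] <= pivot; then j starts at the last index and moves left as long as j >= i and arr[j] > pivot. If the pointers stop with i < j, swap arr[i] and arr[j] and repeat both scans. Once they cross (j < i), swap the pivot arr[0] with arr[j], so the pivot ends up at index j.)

Hoare-style two-pointer partition with pivot = 25:

Initial array: [25, 13, 13, 19, 18, 25, 24, 3, 31]

Pointers start at i = 1, j = 8.
i ends at 8, j ends at 7: the pointers have crossed (j < i), so scanning stops.

Swap pivot arr[0] with arr[7] to place pivot at position 7: [3, 13, 13, 19, 18, 25, 24, 25, 31]
Pivot position: 7

After partitioning with pivot 25, the array becomes [3, 13, 13, 19, 18, 25, 24, 25, 31]. The pivot is placed at index 7. All elements to the left of the pivot are <= 25, and all elements to the right are > 25.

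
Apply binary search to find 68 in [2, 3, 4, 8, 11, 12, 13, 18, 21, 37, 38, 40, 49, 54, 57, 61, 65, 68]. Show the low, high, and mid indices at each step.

Binary search for 68 in [2, 3, 4, 8, 11, 12, 13, 18, 21, 37, 38, 40, 49, 54, 57, 61, 65, 68]:

lo=0, hi=17, mid=8, arr[mid]=21 -> 21 < 68, search right half
lo=9, hi=17, mid=13, arr[mid]=54 -> 54 < 68, search right half
lo=14, hi=17, mid=15, arr[mid]=61 -> 61 < 68, search right half
lo=16, hi=17, mid=16, arr[mid]=65 -> 65 < 68, search right half
lo=17, hi=17, mid=17, arr[mid]=68 -> Found target at index 17!

Binary search finds 68 at index 17 after 5 comparisons. The search repeatedly halves the search space by comparing with the middle element.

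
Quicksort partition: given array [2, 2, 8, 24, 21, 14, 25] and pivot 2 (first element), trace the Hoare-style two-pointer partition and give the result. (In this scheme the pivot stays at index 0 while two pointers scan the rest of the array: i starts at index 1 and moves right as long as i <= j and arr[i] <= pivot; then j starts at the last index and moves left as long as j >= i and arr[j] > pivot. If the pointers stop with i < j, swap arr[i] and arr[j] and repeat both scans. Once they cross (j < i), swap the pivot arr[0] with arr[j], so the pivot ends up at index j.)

Hoare-style two-pointer partition with pivot = 2:

Initial array: [2, 2, 8, 24, 21, 14, 25]

Pointers start at i = 1, j = 6.
i ends at 2, j ends at 1: the pointers have crossed (j < i), so scanning stops.

Swap pivot arr[0] with arr[1] to place pivot at position 1: [2, 2, 8, 24, 21, 14, 25]
Pivot position: 1

After partitioning with pivot 2, the array becomes [2, 2, 8, 24, 21, 14, 25]. The pivot is placed at index 1. All elements to the left of the pivot are <= 2, and all elements to the right are > 2.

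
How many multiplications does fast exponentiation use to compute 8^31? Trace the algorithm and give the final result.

Computing 8^31 by squaring (build up from 8^1; each line after the first costs one multiplication):

8^1 = 8
8^2 = (8^1)^2 = 8^2 = 64
8^3 = 8 * 8^2 = 8 * 64 = 512
8^6 = (8^3)^2 = 512^2 = 262144
8^7 = 8 * 8^6 = 8 * 262144 = 2097152
8^14 = (8^7)^2 = 2097152^2 = 4398046511104
8^15 = 8 * 8^14 = 8 * 4398046511104 = 35184372088832
8^30 = (8^15)^2 = 35184372088832^2 = 1237940039285380274899124224
8^31 = 8 * 8^30 = 8 * 1237940039285380274899124224 = 9903520314283042199192993792

Result: 9903520314283042199192993792
Multiplications needed: 8 (8 lines after 8^1)

8^31 = 9903520314283042199192993792. Using exponentiation by squaring, this requires 8 multiplications. The key idea: if the exponent is even, square the half-power; if odd, multiply by the base once.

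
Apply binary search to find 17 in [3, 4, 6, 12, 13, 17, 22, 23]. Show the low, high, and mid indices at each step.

Binary search for 17 in [3, 4, 6, 12, 13, 17, 22, 23]:

lo=0, hi=7, mid=3, arr[mid]=12 -> 12 < 17, search right half
lo=4, hi=7, mid=5, arr[mid]=17 -> Found target at index 5!

Binary search finds 17 at index 5 after 2 comparisons. The search repeatedly halves the search space by comparing with the middle element.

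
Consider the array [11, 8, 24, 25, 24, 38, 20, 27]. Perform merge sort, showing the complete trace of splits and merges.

Merge sort trace:

Split: [11, 8, 24, 25, 24, 38, 20, 27] -> [11, 8, 24, 25] and [24, 38, 20, 27]
  Split: [11, 8, 24, 25] -> [11, 8] and [24, 25]
    Split: [11, 8] -> [11] and [8]
    Merge: [11] + [8] -> [8, 11]
    Split: [24, 25] -> [24] and [25]
    Merge: [24] + [25] -> [24, 25]
  Merge: [8, 11] + [24, 25] -> [8, 11, 24, 25]
  Split: [24, 38, 20, 27] -> [24, 38] and [20, 27]
    Split: [24, 38] -> [24] and [38]
    Merge: [24] + [38] -> [24, 38]
    Split: [20, 27] -> [20] and [27]
    Merge: [20] + [27] -> [20, 27]
  Merge: [24, 38] + [20, 27] -> [20, 24, 27, 38]
Merge: [8, 11, 24, 25] + [20, 24, 27, 38] -> [8, 11, 20, 24, 24, 25, 27, 38]

Final sorted array: [8, 11, 20, 24, 24, 25, 27, 38]

The merge sort proceeds by recursively splitting the array and merging sorted halves.
After all merges, the sorted array is [8, 11, 20, 24, 24, 25, 27, 38].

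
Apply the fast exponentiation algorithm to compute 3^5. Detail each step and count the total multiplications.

Computing 3^5 by squaring (build up from 3^1; each line after the first costs one multiplication):

3^1 = 3
3^2 = (3^1)^2 = 3^2 = 9
3^4 = (3^2)^2 = 9^2 = 81
3^5 = 3 * 3^4 = 3 * 81 = 243

Result: 243
Multiplications needed: 3 (3 lines after 3^1)

3^5 = 243. Using exponentiation by squaring, this requires 3 multiplications. The key idea: if the exponent is even, square the half-power; if odd, multiply by the base once.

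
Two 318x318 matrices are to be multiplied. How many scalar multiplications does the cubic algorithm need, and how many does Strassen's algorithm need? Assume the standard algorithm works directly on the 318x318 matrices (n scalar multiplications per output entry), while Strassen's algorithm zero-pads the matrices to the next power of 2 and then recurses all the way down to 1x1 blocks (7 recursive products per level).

Matrix multiplication for 318x318 matrices:

Strassen's algorithm requires power-of-2 dimensions. Pad 318x318 to 512x512 (next power of 2).

Standard algorithm: 318^3 = 32157432 multiplications
Strassen's algorithm: 7^(log2(512)) = 7^9 = 40353607 multiplications
Difference: 32157432 - 40353607 = -8196175 (Strassen uses MORE here due to padding overhead — for small or just-over-power-of-2 n, padding can outweigh the per-level savings)

Standard: 32157432 multiplications (318^3). Strassen: 40353607 multiplications (7^9, after padding to 512x512). Strassen reduces 8 recursive multiplications to 7 at each level.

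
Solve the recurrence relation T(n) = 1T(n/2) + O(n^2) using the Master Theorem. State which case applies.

Master Theorem for T(n) = 1T(n/2) + O(n^2):

a = 1, b = 2, c = 2
log_b(a) = log_2(1) = 0.0000

Case 3: c = 2 > log_2(1) = 0.0000
T(n) = O(n^2) = O(n^2)

For T(n) = 1T(n/2) + O(n^2): log_2(1) = 0.0000. This is Case 3 of the Master Theorem (c > log_b(a), work dominated by root), giving O(n^2).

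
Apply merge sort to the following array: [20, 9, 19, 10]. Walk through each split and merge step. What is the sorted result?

Merge sort trace:

Split: [20, 9, 19, 10] -> [20, 9] and [19, 10]
  Split: [20, 9] -> [20] and [9]
  Merge: [20] + [9] -> [9, 20]
  Split: [19, 10] -> [19] and [10]
  Merge: [19] + [10] -> [10, 19]
Merge: [9, 20] + [10, 19] -> [9, 10, 19, 20]

Final sorted array: [9, 10, 19, 20]

The merge sort proceeds by recursively splitting the array and merging sorted halves.
After all merges, the sorted array is [9, 10, 19, 20].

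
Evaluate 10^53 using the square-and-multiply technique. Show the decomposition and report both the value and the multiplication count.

Computing 10^53 by squaring (build up from 10^1; each line after the first costs one multiplication):

10^1 = 10
10^2 = (10^1)^2 = 10^2 = 100
10^3 = 10 * 10^2 = 10 * 100 = 1000
10^6 = (10^3)^2 = 1000^2 = 1000000
10^12 = (10^6)^2 = 1000000^2 = 1000000000000
10^13 = 10 * 10^12 = 10 * 1000000000000 = 10000000000000
10^26 = (10^13)^2 = 10000000000000^2 = 100000000000000000000000000
10^52 = (10^26)^2 = 100000000000000000000000000^2 = 10000000000000000000000000000000000000000000000000000
10^53 = 10 * 10^52 = 10 * 10000000000000000000000000000000000000000000000000000 = 100000000000000000000000000000000000000000000000000000

Result: 100000000000000000000000000000000000000000000000000000
Multiplications needed: 8 (8 lines after 10^1)

10^53 = 100000000000000000000000000000000000000000000000000000. Using exponentiation by squaring, this requires 8 multiplications. The key idea: if the exponent is even, square the half-power; if odd, multiply by the base once.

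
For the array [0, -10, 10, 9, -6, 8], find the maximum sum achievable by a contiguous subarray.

Using Kadane's algorithm on [0, -10, 10, 9, -6, 8]:

Scanning through the array:
Position 1 (value -10): max_ending_here = -10, max_so_far = 0
Position 2 (value 10): max_ending_here = 10, max_so_far = 10
Position 3 (value 9): max_ending_here = 19, max_so_far = 19
Position 4 (value -6): max_ending_here = 13, max_so_far = 19
Position 5 (value 8): max_ending_here = 21, max_so_far = 21

Maximum subarray: [10, 9, -6, 8]
Maximum sum: 21

The maximum subarray is [10, 9, -6, 8] with sum 21. This subarray runs from index 2 to index 5.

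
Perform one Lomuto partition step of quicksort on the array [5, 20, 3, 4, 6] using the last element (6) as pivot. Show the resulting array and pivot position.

Lomuto partition with pivot = 6:

Initial array: [5, 20, 3, 4, 6]

arr[0]=5 <= 6: swap with position 0, array becomes [5, 20, 3, 4, 6]
arr[1]=20 > 6: no swap
arr[2]=3 <= 6: swap with position 1, array becomes [5, 3, 20, 4, 6]
arr[3]=4 <= 6: swap with position 2, array becomes [5, 3, 4, 20, 6]

Place pivot at position 3: [5, 3, 4, 6, 20]
Pivot position: 3

After partitioning with pivot 6, the array becomes [5, 3, 4, 6, 20]. The pivot is placed at index 3. All elements to the left of the pivot are <= 6, and all elements to the right are > 6.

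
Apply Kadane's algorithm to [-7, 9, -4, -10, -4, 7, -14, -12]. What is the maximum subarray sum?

Using Kadane's algorithm on [-7, 9, -4, -10, -4, 7, -14, -12]:

Scanning through the array:
Position 1 (value 9): max_ending_here = 9, max_so_far = 9
Position 2 (value -4): max_ending_here = 5, max_so_far = 9
Position 3 (value -10): max_ending_here = -5, max_so_far = 9
Position 4 (value -4): max_ending_here = -4, max_so_far = 9
Position 5 (value 7): max_ending_here = 7, max_so_far = 9
Position 6 (value -14): max_ending_here = -7, max_so_far = 9
Position 7 (value -12): max_ending_here = -12, max_so_far = 9

Maximum subarray: [9]
Maximum sum: 9

The maximum subarray is [9] with sum 9. This subarray runs from index 1 to index 1.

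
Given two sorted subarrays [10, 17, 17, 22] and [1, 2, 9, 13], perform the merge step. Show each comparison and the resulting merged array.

Merging process:

Compare 10 vs 1: take 1 from right. Merged: [1]
Compare 10 vs 2: take 2 from right. Merged: [1, 2]
Compare 10 vs 9: take 9 from right. Merged: [1, 2, 9]
Compare 10 vs 13: take 10 from left. Merged: [1, 2, 9, 10]
Compare 17 vs 13: take 13 from right. Merged: [1, 2, 9, 10, 13]
Append remaining from left: [17, 17, 22]. Merged: [1, 2, 9, 10, 13, 17, 17, 22]

Final merged array: [1, 2, 9, 10, 13, 17, 17, 22]
Total comparisons: 5

The merged array is [1, 2, 9, 10, 13, 17, 17, 22], requiring 5 comparisons. The merge step runs in O(n) time where n is the total number of elements.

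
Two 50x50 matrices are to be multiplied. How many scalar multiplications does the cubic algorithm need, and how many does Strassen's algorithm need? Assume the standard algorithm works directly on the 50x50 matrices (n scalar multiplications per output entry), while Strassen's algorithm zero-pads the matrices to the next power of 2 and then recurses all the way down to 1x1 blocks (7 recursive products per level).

Matrix multiplication for 50x50 matrices:

Strassen's algorithm requires power-of-2 dimensions. Pad 50x50 to 64x64 (next power of 2).

Standard algorithm: 50^3 = 125000 multiplications
Strassen's algorithm: 7^(log2(64)) = 7^6 = 117649 multiplications
Savings: 125000 - 117649 = 7351 multiplications

Standard: 125000 multiplications (50^3). Strassen: 117649 multiplications (7^6, after padding to 64x64). Strassen reduces 8 recursive multiplications to 7 at each level.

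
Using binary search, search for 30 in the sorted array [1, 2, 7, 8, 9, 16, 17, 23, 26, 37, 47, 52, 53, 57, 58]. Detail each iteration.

Binary search for 30 in [1, 2, 7, 8, 9, 16, 17, 23, 26, 37, 47, 52, 53, 57, 58]:

lo=0, hi=14, mid=7, arr[mid]=23 -> 23 < 30, search right half
lo=8, hi=14, mid=11, arr[mid]=52 -> 52 > 30, search left half
lo=8, hi=10, mid=9, arr[mid]=37 -> 37 > 30, search left half
lo=8, hi=8, mid=8, arr[mid]=26 -> 26 < 30, search right half
lo=9 > hi=8, target 30 not found

Binary search determines that 30 is not in the array after 4 comparisons. The search space was exhausted without finding the target.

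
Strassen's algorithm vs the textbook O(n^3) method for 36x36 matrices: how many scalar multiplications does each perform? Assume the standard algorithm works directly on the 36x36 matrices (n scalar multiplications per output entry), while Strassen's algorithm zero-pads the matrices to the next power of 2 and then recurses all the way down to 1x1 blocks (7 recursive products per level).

Matrix multiplication for 36x36 matrices:

Strassen's algorithm requires power-of-2 dimensions. Pad 36x36 to 64x64 (next power of 2).

Standard algorithm: 36^3 = 46656 multiplications
Strassen's algorithm: 7^(log2(64)) = 7^6 = 117649 multiplications
Difference: 46656 - 117649 = -70993 (Strassen uses MORE here due to padding overhead — for small or just-over-power-of-2 n, padding can outweigh the per-level savings)

Standard: 46656 multiplications (36^3). Strassen: 117649 multiplications (7^6, after padding to 64x64). Strassen reduces 8 recursive multiplications to 7 at each level.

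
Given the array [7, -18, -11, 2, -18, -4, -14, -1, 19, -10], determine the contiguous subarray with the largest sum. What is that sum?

Using Kadane's algorithm on [7, -18, -11, 2, -18, -4, -14, -1, 19, -10]:

Scanning through the array:
Position 1 (value -18): max_ending_here = -11, max_so_far = 7
Position 2 (value -11): max_ending_here = -11, max_so_far = 7
Position 3 (value 2): max_ending_here = 2, max_so_far = 7
Position 4 (value -18): max_ending_here = -16, max_so_far = 7
Position 5 (value -4): max_ending_here = -4, max_so_far = 7
Position 6 (value -14): max_ending_here = -14, max_so_far = 7
Position 7 (value -1): max_ending_here = -1, max_so_far = 7
Position 8 (value 19): max_ending_here = 19, max_so_far = 19
Position 9 (value -10): max_ending_here = 9, max_so_far = 19

Maximum subarray: [19]
Maximum sum: 19

The maximum subarray is [19] with sum 19. This subarray runs from index 8 to index 8.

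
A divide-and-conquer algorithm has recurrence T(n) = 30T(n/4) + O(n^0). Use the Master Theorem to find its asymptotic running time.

Master Theorem for T(n) = 30T(n/4) + O(n^0):

a = 30, b = 4, c = 0
log_b(a) = log_4(30) = 2.4534

Case 1: c = 0 < log_4(30) = 2.4534
T(n) = O(n^(log_4 30))

For T(n) = 30T(n/4) + O(n^0): log_4(30) = 2.4534. This is Case 1 of the Master Theorem (c < log_b(a), work dominated by leaves), giving O(n^(log_4 30)).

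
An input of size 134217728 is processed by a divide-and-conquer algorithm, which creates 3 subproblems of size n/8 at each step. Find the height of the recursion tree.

For divide and conquer with division factor 8:

Problem sizes at each level:
Level 0: 134217728
Level 1: 16777216
Level 2: 2097152
Level 3: 262144
Level 4: 32768
Level 5: 4096
Level 6: 512
Level 7: 64
Level 8: 8
Level 9: 1

The root is level 0 and the size-1 base case is level 9 (the tree spans levels 0 through 9, i.e. 10 levels counting the root), so the depth is the number of divisions: log_8(134217728) = 9

The recursion tree depth is log_8(134217728) = 9. At each level, the problem size is divided by 8, so it takes 9 divisions to reduce to a base case of size 1. The algorithm makes 3 recursive calls at each level.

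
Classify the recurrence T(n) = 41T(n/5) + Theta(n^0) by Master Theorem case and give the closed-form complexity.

Master Theorem for T(n) = 41T(n/5) + O(n^0):

a = 41, b = 5, c = 0
log_b(a) = log_5(41) = 2.3074

Case 1: c = 0 < log_5(41) = 2.3074
T(n) = O(n^(log_5 41))

For T(n) = 41T(n/5) + O(n^0): log_5(41) = 2.3074. This is Case 1 of the Master Theorem (c < log_b(a), work dominated by leaves), giving O(n^(log_5 41)).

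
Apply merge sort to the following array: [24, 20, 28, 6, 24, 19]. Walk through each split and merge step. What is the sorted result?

Merge sort trace:

Split: [24, 20, 28, 6, 24, 19] -> [24, 20, 28] and [6, 24, 19]
  Split: [24, 20, 28] -> [24] and [20, 28]
    Split: [20, 28] -> [20] and [28]
    Merge: [20] + [28] -> [20, 28]
  Merge: [24] + [20, 28] -> [20, 24, 28]
  Split: [6, 24, 19] -> [6] and [24, 19]
    Split: [24, 19] -> [24] and [19]
    Merge: [24] + [19] -> [19, 24]
  Merge: [6] + [19, 24] -> [6, 19, 24]
Merge: [20, 24, 28] + [6, 19, 24] -> [6, 19, 20, 24, 24, 28]

Final sorted array: [6, 19, 20, 24, 24, 28]

The merge sort proceeds by recursively splitting the array and merging sorted halves.
After all merges, the sorted array is [6, 19, 20, 24, 24, 28].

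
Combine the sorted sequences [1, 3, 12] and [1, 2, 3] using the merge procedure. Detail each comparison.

Merging process:

Compare 1 vs 1: take 1 from left. Merged: [1]
Compare 3 vs 1: take 1 from right. Merged: [1, 1]
Compare 3 vs 2: take 2 from right. Merged: [1, 1, 2]
Compare 3 vs 3: take 3 from left. Merged: [1, 1, 2, 3]
Compare 12 vs 3: take 3 from right. Merged: [1, 1, 2, 3, 3]
Append remaining from left: [12]. Merged: [1, 1, 2, 3, 3, 12]

Final merged array: [1, 1, 2, 3, 3, 12]
Total comparisons: 5

The merged array is [1, 1, 2, 3, 3, 12], requiring 5 comparisons. The merge step runs in O(n) time where n is the total number of elements.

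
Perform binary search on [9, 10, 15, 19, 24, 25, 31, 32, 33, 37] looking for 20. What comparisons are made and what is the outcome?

Binary search for 20 in [9, 10, 15, 19, 24, 25, 31, 32, 33, 37]:

lo=0, hi=9, mid=4, arr[mid]=24 -> 24 > 20, search left half
lo=0, hi=3, mid=1, arr[mid]=10 -> 10 < 20, search right half
lo=2, hi=3, mid=2, arr[mid]=15 -> 15 < 20, search right half
lo=3, hi=3, mid=3, arr[mid]=19 -> 19 < 20, search right half
lo=4 > hi=3, target 20 not found

Binary search determines that 20 is not in the array after 4 comparisons. The search space was exhausted without finding the target.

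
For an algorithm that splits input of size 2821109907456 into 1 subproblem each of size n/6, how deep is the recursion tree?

For divide and conquer with division factor 6:

Problem sizes at each level:
Level 0: 2821109907456
Level 1: 470184984576
Level 2: 78364164096
Level 3: 13060694016
Level 4: 2176782336
Level 5: 362797056
Level 6: 60466176
Level 7: 10077696
Level 8: 1679616
Level 9: 279936
Level 10: 46656
Level 11: 7776
Level 12: 1296
Level 13: 216
Level 14: 36
Level 15: 6
Level 16: 1

The root is level 0 and the size-1 base case is level 16 (the tree spans levels 0 through 16, i.e. 17 levels counting the root), so the depth is the number of divisions: log_6(2821109907456) = 16

The recursion tree depth is log_6(2821109907456) = 16. At each level, the problem size is divided by 6, so it takes 16 divisions to reduce to a base case of size 1. The algorithm makes 1 recursive call at each level.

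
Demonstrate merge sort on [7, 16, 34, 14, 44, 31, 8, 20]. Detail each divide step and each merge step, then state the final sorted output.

Merge sort trace:

Split: [7, 16, 34, 14, 44, 31, 8, 20] -> [7, 16, 34, 14] and [44, 31, 8, 20]
  Split: [7, 16, 34, 14] -> [7, 16] and [34, 14]
    Split: [7, 16] -> [7] and [16]
    Merge: [7] + [16] -> [7, 16]
    Split: [34, 14] -> [34] and [14]
    Merge: [34] + [14] -> [14, 34]
  Merge: [7, 16] + [14, 34] -> [7, 14, 16, 34]
  Split: [44, 31, 8, 20] -> [44, 31] and [8, 20]
    Split: [44, 31] -> [44] and [31]
    Merge: [44] + [31] -> [31, 44]
    Split: [8, 20] -> [8] and [20]
    Merge: [8] + [20] -> [8, 20]
  Merge: [31, 44] + [8, 20] -> [8, 20, 31, 44]
Merge: [7, 14, 16, 34] + [8, 20, 31, 44] -> [7, 8, 14, 16, 20, 31, 34, 44]

Final sorted array: [7, 8, 14, 16, 20, 31, 34, 44]

The merge sort proceeds by recursively splitting the array and merging sorted halves.
After all merges, the sorted array is [7, 8, 14, 16, 20, 31, 34, 44].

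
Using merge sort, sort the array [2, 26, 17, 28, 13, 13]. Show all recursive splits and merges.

Merge sort trace:

Split: [2, 26, 17, 28, 13, 13] -> [2, 26, 17] and [28, 13, 13]
  Split: [2, 26, 17] -> [2] and [26, 17]
    Split: [26, 17] -> [26] and [17]
    Merge: [26] + [17] -> [17, 26]
  Merge: [2] + [17, 26] -> [2, 17, 26]
  Split: [28, 13, 13] -> [28] and [13, 13]
    Split: [13, 13] -> [13] and [13]
    Merge: [13] + [13] -> [13, 13]
  Merge: [28] + [13, 13] -> [13, 13, 28]
Merge: [2, 17, 26] + [13, 13, 28] -> [2, 13, 13, 17, 26, 28]

Final sorted array: [2, 13, 13, 17, 26, 28]

The merge sort proceeds by recursively splitting the array and merging sorted halves.
After all merges, the sorted array is [2, 13, 13, 17, 26, 28].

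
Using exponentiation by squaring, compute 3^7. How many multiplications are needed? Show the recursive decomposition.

Computing 3^7 by squaring (build up from 3^1; each line after the first costs one multiplication):

3^1 = 3
3^2 = (3^1)^2 = 3^2 = 9
3^3 = 3 * 3^2 = 3 * 9 = 27
3^6 = (3^3)^2 = 27^2 = 729
3^7 = 3 * 3^6 = 3 * 729 = 2187

Result: 2187
Multiplications needed: 4 (4 lines after 3^1)

3^7 = 2187. Using exponentiation by squaring, this requires 4 multiplications. The key idea: if the exponent is even, square the half-power; if odd, multiply by the base once.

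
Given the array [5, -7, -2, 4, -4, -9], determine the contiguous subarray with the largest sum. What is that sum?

Using Kadane's algorithm on [5, -7, -2, 4, -4, -9]:

Scanning through the array:
Position 1 (value -7): max_ending_here = -2, max_so_far = 5
Position 2 (value -2): max_ending_here = -2, max_so_far = 5
Position 3 (value 4): max_ending_here = 4, max_so_far = 5
Position 4 (value -4): max_ending_here = 0, max_so_far = 5
Position 5 (value -9): max_ending_here = -9, max_so_far = 5

Maximum subarray: [5]
Maximum sum: 5

The maximum subarray is [5] with sum 5. This subarray runs from index 0 to index 0.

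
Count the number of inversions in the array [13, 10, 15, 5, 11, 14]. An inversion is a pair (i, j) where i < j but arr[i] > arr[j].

Finding inversions in [13, 10, 15, 5, 11, 14]:

(0, 1): arr[0]=13 > arr[1]=10
(0, 3): arr[0]=13 > arr[3]=5
(0, 4): arr[0]=13 > arr[4]=11
(1, 3): arr[1]=10 > arr[3]=5
(2, 3): arr[2]=15 > arr[3]=5
(2, 4): arr[2]=15 > arr[4]=11
(2, 5): arr[2]=15 > arr[5]=14

Total inversions: 7

The array has 7 inversion(s): (0,1), (0,3), (0,4), (1,3), (2,3), (2,4), (2,5). Each pair (i,j) satisfies i < j and arr[i] > arr[j].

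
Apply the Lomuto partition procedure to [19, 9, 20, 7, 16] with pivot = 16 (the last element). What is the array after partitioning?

Lomuto partition with pivot = 16:

Initial array: [19, 9, 20, 7, 16]

arr[0]=19 > 16: no swap
arr[1]=9 <= 16: swap with position 0, array becomes [9, 19, 20, 7, 16]
arr[2]=20 > 16: no swap
arr[3]=7 <= 16: swap with position 1, array becomes [9, 7, 20, 19, 16]

Place pivot at position 2: [9, 7, 16, 19, 20]
Pivot position: 2

After partitioning with pivot 16, the array becomes [9, 7, 16, 19, 20]. The pivot is placed at index 2. All elements to the left of the pivot are <= 16, and all elements to the right are > 16.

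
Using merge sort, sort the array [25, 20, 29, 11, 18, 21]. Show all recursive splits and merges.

Merge sort trace:

Split: [25, 20, 29, 11, 18, 21] -> [25, 20, 29] and [11, 18, 21]
  Split: [25, 20, 29] -> [25] and [20, 29]
    Split: [20, 29] -> [20] and [29]
    Merge: [20] + [29] -> [20, 29]
  Merge: [25] + [20, 29] -> [20, 25, 29]
  Split: [11, 18, 21] -> [11] and [18, 21]
    Split: [18, 21] -> [18] and [21]
    Merge: [18] + [21] -> [18, 21]
  Merge: [11] + [18, 21] -> [11, 18, 21]
Merge: [20, 25, 29] + [11, 18, 21] -> [11, 18, 20, 21, 25, 29]

Final sorted array: [11, 18, 20, 21, 25, 29]

The merge sort proceeds by recursively splitting the array and merging sorted halves.
After all merges, the sorted array is [11, 18, 20, 21, 25, 29].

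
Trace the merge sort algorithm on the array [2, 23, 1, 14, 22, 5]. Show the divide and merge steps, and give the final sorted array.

Merge sort trace:

Split: [2, 23, 1, 14, 22, 5] -> [2, 23, 1] and [14, 22, 5]
  Split: [2, 23, 1] -> [2] and [23, 1]
    Split: [23, 1] -> [23] and [1]
    Merge: [23] + [1] -> [1, 23]
  Merge: [2] + [1, 23] -> [1, 2, 23]
  Split: [14, 22, 5] -> [14] and [22, 5]
    Split: [22, 5] -> [22] and [5]
    Merge: [22] + [5] -> [5, 22]
  Merge: [14] + [5, 22] -> [5, 14, 22]
Merge: [1, 2, 23] + [5, 14, 22] -> [1, 2, 5, 14, 22, 23]

Final sorted array: [1, 2, 5, 14, 22, 23]

The merge sort proceeds by recursively splitting the array and merging sorted halves.
After all merges, the sorted array is [1, 2, 5, 14, 22, 23].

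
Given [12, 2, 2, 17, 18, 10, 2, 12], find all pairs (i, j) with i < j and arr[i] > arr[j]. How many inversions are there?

Finding inversions in [12, 2, 2, 17, 18, 10, 2, 12]:

(0, 1): arr[0]=12 > arr[1]=2
(0, 2): arr[0]=12 > arr[2]=2
(0, 5): arr[0]=12 > arr[5]=10
(0, 6): arr[0]=12 > arr[6]=2
(3, 5): arr[3]=17 > arr[5]=10
(3, 6): arr[3]=17 > arr[6]=2
(3, 7): arr[3]=17 > arr[7]=12
(4, 5): arr[4]=18 > arr[5]=10
(4, 6): arr[4]=18 > arr[6]=2
(4, 7): arr[4]=18 > arr[7]=12
(5, 6): arr[5]=10 > arr[6]=2

Total inversions: 11

The array has 11 inversion(s): (0,1), (0,2), (0,5), (0,6), (3,5), (3,6), (3,7), (4,5), (4,6), (4,7), (5,6). Each pair (i,j) satisfies i < j and arr[i] > arr[j].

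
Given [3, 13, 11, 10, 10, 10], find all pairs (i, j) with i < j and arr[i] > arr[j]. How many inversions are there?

Finding inversions in [3, 13, 11, 10, 10, 10]:

(1, 2): arr[1]=13 > arr[2]=11
(1, 3): arr[1]=13 > arr[3]=10
(1, 4): arr[1]=13 > arr[4]=10
(1, 5): arr[1]=13 > arr[5]=10
(2, 3): arr[2]=11 > arr[3]=10
(2, 4): arr[2]=11 > arr[4]=10
(2, 5): arr[2]=11 > arr[5]=10

Total inversions: 7

The array has 7 inversion(s): (1,2), (1,3), (1,4), (1,5), (2,3), (2,4), (2,5). Each pair (i,j) satisfies i < j and arr[i] > arr[j].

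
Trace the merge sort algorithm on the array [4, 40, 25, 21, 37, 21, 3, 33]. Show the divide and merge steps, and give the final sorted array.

Merge sort trace:

Split: [4, 40, 25, 21, 37, 21, 3, 33] -> [4, 40, 25, 21] and [37, 21, 3, 33]
  Split: [4, 40, 25, 21] -> [4, 40] and [25, 21]
    Split: [4, 40] -> [4] and [40]
    Merge: [4] + [40] -> [4, 40]
    Split: [25, 21] -> [25] and [21]
    Merge: [25] + [21] -> [21, 25]
  Merge: [4, 40] + [21, 25] -> [4, 21, 25, 40]
  Split: [37, 21, 3, 33] -> [37, 21] and [3, 33]
    Split: [37, 21] -> [37] and [21]
    Merge: [37] + [21] -> [21, 37]
    Split: [3, 33] -> [3] and [33]
    Merge: [3] + [33] -> [3, 33]
  Merge: [21, 37] + [3, 33] -> [3, 21, 33, 37]
Merge: [4, 21, 25, 40] + [3, 21, 33, 37] -> [3, 4, 21, 21, 25, 33, 37, 40]

Final sorted array: [3, 4, 21, 21, 25, 33, 37, 40]

The merge sort proceeds by recursively splitting the array and merging sorted halves.
After all merges, the sorted array is [3, 4, 21, 21, 25, 33, 37, 40].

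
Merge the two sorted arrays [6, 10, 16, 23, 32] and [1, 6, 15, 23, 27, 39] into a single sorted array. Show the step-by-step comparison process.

Merging process:

Compare 6 vs 1: take 1 from right. Merged: [1]
Compare 6 vs 6: take 6 from left. Merged: [1, 6]
Compare 10 vs 6: take 6 from right. Merged: [1, 6, 6]
Compare 10 vs 15: take 10 from left. Merged: [1, 6, 6, 10]
Compare 16 vs 15: take 15 from right. Merged: [1, 6, 6, 10, 15]
Compare 16 vs 23: take 16 from left. Merged: [1, 6, 6, 10, 15, 16]
Compare 23 vs 23: take 23 from left. Merged: [1, 6, 6, 10, 15, 16, 23]
Compare 32 vs 23: take 23 from right. Merged: [1, 6, 6, 10, 15, 16, 23, 23]
Compare 32 vs 27: take 27 from right. Merged: [1, 6, 6, 10, 15, 16, 23, 23, 27]
Compare 32 vs 39: take 32 from left. Merged: [1, 6, 6, 10, 15, 16, 23, 23, 27, 32]
Append remaining from right: [39]. Merged: [1, 6, 6, 10, 15, 16, 23, 23, 27, 32, 39]

Final merged array: [1, 6, 6, 10, 15, 16, 23, 23, 27, 32, 39]
Total comparisons: 10

The merged array is [1, 6, 6, 10, 15, 16, 23, 23, 27, 32, 39], requiring 10 comparisons. The merge step runs in O(n) time where n is the total number of elements.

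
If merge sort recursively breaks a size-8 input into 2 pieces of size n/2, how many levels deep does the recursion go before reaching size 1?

For divide and conquer with division factor 2:

Problem sizes at each level:
Level 0: 8
Level 1: 4
Level 2: 2
Level 3: 1

The root is level 0 and the size-1 base case is level 3 (the tree spans levels 0 through 3, i.e. 4 levels counting the root), so the depth is the number of divisions: log_2(8) = 3

The recursion tree depth is log_2(8) = 3. At each level, the problem size is divided by 2, so it takes 3 divisions to reduce to a base case of size 1. The algorithm makes 2 recursive calls at each level.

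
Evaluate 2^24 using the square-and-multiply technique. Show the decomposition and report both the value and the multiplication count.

Computing 2^24 by squaring (build up from 2^1; each line after the first costs one multiplication):

2^1 = 2
2^2 = (2^1)^2 = 2^2 = 4
2^3 = 2 * 2^2 = 2 * 4 = 8
2^6 = (2^3)^2 = 8^2 = 64
2^12 = (2^6)^2 = 64^2 = 4096
2^24 = (2^12)^2 = 4096^2 = 16777216

Result: 16777216
Multiplications needed: 5 (5 lines after 2^1)

2^24 = 16777216. Using exponentiation by squaring, this requires 5 multiplications. The key idea: if the exponent is even, square the half-power; if odd, multiply by the base once.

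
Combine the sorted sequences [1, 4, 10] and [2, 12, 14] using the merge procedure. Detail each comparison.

Merging process:

Compare 1 vs 2: take 1 from left. Merged: [1]
Compare 4 vs 2: take 2 from right. Merged: [1, 2]
Compare 4 vs 12: take 4 from left. Merged: [1, 2, 4]
Compare 10 vs 12: take 10 from left. Merged: [1, 2, 4, 10]
Append remaining from right: [12, 14]. Merged: [1, 2, 4, 10, 12, 14]

Final merged array: [1, 2, 4, 10, 12, 14]
Total comparisons: 4

The merged array is [1, 2, 4, 10, 12, 14], requiring 4 comparisons. The merge step runs in O(n) time where n is the total number of elements.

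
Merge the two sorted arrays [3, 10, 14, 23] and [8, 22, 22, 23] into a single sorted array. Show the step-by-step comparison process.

Merging process:

Compare 3 vs 8: take 3 from left. Merged: [3]
Compare 10 vs 8: take 8 from right. Merged: [3, 8]
Compare 10 vs 22: take 10 from left. Merged: [3, 8, 10]
Compare 14 vs 22: take 14 from left. Merged: [3, 8, 10, 14]
Compare 23 vs 22: take 22 from right. Merged: [3, 8, 10, 14, 22]
Compare 23 vs 22: take 22 from right. Merged: [3, 8, 10, 14, 22, 22]
Compare 23 vs 23: take 23 from left. Merged: [3, 8, 10, 14, 22, 22, 23]
Append remaining from right: [23]. Merged: [3, 8, 10, 14, 22, 22, 23, 23]

Final merged array: [3, 8, 10, 14, 22, 22, 23, 23]
Total comparisons: 7

The merged array is [3, 8, 10, 14, 22, 22, 23, 23], requiring 7 comparisons. The merge step runs in O(n) time where n is the total number of elements.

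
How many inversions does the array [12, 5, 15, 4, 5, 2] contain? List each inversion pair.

Finding inversions in [12, 5, 15, 4, 5, 2]:

(0, 1): arr[0]=12 > arr[1]=5
(0, 3): arr[0]=12 > arr[3]=4
(0, 4): arr[0]=12 > arr[4]=5
(0, 5): arr[0]=12 > arr[5]=2
(1, 3): arr[1]=5 > arr[3]=4
(1, 5): arr[1]=5 > arr[5]=2
(2, 3): arr[2]=15 > arr[3]=4
(2, 4): arr[2]=15 > arr[4]=5
(2, 5): arr[2]=15 > arr[5]=2
(3, 5): arr[3]=4 > arr[5]=2
(4, 5): arr[4]=5 > arr[5]=2

Total inversions: 11

The array has 11 inversion(s): (0,1), (0,3), (0,4), (0,5), (1,3), (1,5), (2,3), (2,4), (2,5), (3,5), (4,5). Each pair (i,j) satisfies i < j and arr[i] > arr[j].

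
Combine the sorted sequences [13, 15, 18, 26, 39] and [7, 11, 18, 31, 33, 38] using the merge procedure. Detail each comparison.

Merging process:

Compare 13 vs 7: take 7 from right. Merged: [7]
Compare 13 vs 11: take 11 from right. Merged: [7, 11]
Compare 13 vs 18: take 13 from left. Merged: [7, 11, 13]
Compare 15 vs 18: take 15 from left. Merged: [7, 11, 13, 15]
Compare 18 vs 18: take 18 from left. Merged: [7, 11, 13, 15, 18]
Compare 26 vs 18: take 18 from right. Merged: [7, 11, 13, 15, 18, 18]
Compare 26 vs 31: take 26 from left. Merged: [7, 11, 13, 15, 18, 18, 26]
Compare 39 vs 31: take 31 from right. Merged: [7, 11, 13, 15, 18, 18, 26, 31]
Compare 39 vs 33: take 33 from right. Merged: [7, 11, 13, 15, 18, 18, 26, 31, 33]
Compare 39 vs 38: take 38 from right. Merged: [7, 11, 13, 15, 18, 18, 26, 31, 33, 38]
Append remaining from left: [39]. Merged: [7, 11, 13, 15, 18, 18, 26, 31, 33, 38, 39]

Final merged array: [7, 11, 13, 15, 18, 18, 26, 31, 33, 38, 39]
Total comparisons: 10

The merged array is [7, 11, 13, 15, 18, 18, 26, 31, 33, 38, 39], requiring 10 comparisons. The merge step runs in O(n) time where n is the total number of elements.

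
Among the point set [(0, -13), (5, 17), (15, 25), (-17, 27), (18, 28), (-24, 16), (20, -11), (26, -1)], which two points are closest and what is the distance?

Computing all pairwise distances among 8 points:

d((0, -13), (5, 17)) = 30.4138
d((0, -13), (15, 25)) = 40.8534
d((0, -13), (-17, 27)) = 43.4626
d((0, -13), (18, 28)) = 44.7772
d((0, -13), (-24, 16)) = 37.6431
d((0, -13), (20, -11)) = 20.0998
d((0, -13), (26, -1)) = 28.6356
d((5, 17), (15, 25)) = 12.8062
d((5, 17), (-17, 27)) = 24.1661
d((5, 17), (18, 28)) = 17.0294
d((5, 17), (-24, 16)) = 29.0172
d((5, 17), (20, -11)) = 31.7648
d((5, 17), (26, -1)) = 27.6586
d((15, 25), (-17, 27)) = 32.0624
d((15, 25), (18, 28)) = 4.2426 <-- minimum
d((15, 25), (-24, 16)) = 40.025
d((15, 25), (20, -11)) = 36.3456
d((15, 25), (26, -1)) = 28.2312
d((-17, 27), (18, 28)) = 35.0143
d((-17, 27), (-24, 16)) = 13.0384
d((-17, 27), (20, -11)) = 53.0377
d((-17, 27), (26, -1)) = 51.3128
d((18, 28), (-24, 16)) = 43.6807
d((18, 28), (20, -11)) = 39.0512
d((18, 28), (26, -1)) = 30.0832
d((-24, 16), (20, -11)) = 51.6236
d((-24, 16), (26, -1)) = 52.811
d((20, -11), (26, -1)) = 11.6619

Closest pair: (15, 25) and (18, 28) with distance 4.2426

The closest pair is (15, 25) and (18, 28) with Euclidean distance 4.2426. For 8 points, brute-force pairwise comparison is shown above. For large n, the divide-and-conquer algorithm (sort by x, recurse on halves, check the dividing strip) achieves O(n log n).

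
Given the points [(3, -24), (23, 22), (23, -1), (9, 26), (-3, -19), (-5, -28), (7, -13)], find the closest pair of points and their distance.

Computing all pairwise distances among 7 points:

d((3, -24), (23, 22)) = 50.1597
d((3, -24), (23, -1)) = 30.4795
d((3, -24), (9, 26)) = 50.3587
d((3, -24), (-3, -19)) = 7.8102 <-- minimum
d((3, -24), (-5, -28)) = 8.9443
d((3, -24), (7, -13)) = 11.7047
d((23, 22), (23, -1)) = 23.0
d((23, 22), (9, 26)) = 14.5602
d((23, 22), (-3, -19)) = 48.5489
d((23, 22), (-5, -28)) = 57.3062
d((23, 22), (7, -13)) = 38.4838
d((23, -1), (9, 26)) = 30.4138
d((23, -1), (-3, -19)) = 31.6228
d((23, -1), (-5, -28)) = 38.8973
d((23, -1), (7, -13)) = 20.0
d((9, 26), (-3, -19)) = 46.5725
d((9, 26), (-5, -28)) = 55.7853
d((9, 26), (7, -13)) = 39.0512
d((-3, -19), (-5, -28)) = 9.2195
d((-3, -19), (7, -13)) = 11.6619
d((-5, -28), (7, -13)) = 19.2094

Closest pair: (3, -24) and (-3, -19) with distance 7.8102

The closest pair is (3, -24) and (-3, -19) with Euclidean distance 7.8102. For 7 points, brute-force pairwise comparison is shown above. For large n, the divide-and-conquer algorithm (sort by x, recurse on halves, check the dividing strip) achieves O(n log n).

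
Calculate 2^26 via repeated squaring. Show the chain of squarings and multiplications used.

Computing 2^26 by squaring (build up from 2^1; each line after the first costs one multiplication):

2^1 = 2
2^2 = (2^1)^2 = 2^2 = 4
2^3 = 2 * 2^2 = 2 * 4 = 8
2^6 = (2^3)^2 = 8^2 = 64
2^12 = (2^6)^2 = 64^2 = 4096
2^13 = 2 * 2^12 = 2 * 4096 = 8192
2^26 = (2^13)^2 = 8192^2 = 67108864

Result: 67108864
Multiplications needed: 6 (6 lines after 2^1)

2^26 = 67108864. Using exponentiation by squaring, this requires 6 multiplications. The key idea: if the exponent is even, square the half-power; if odd, multiply by the base once.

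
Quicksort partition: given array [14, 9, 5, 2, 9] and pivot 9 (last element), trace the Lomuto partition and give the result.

Lomuto partition with pivot = 9:

Initial array: [14, 9, 5, 2, 9]

arr[0]=14 > 9: no swap
arr[1]=9 <= 9: swap with position 0, array becomes [9, 14, 5, 2, 9]
arr[2]=5 <= 9: swap with position 1, array becomes [9, 5, 14, 2, 9]
arr[3]=2 <= 9: swap with position 2, array becomes [9, 5, 2, 14, 9]

Place pivot at position 3: [9, 5, 2, 9, 14]
Pivot position: 3

After partitioning with pivot 9, the array becomes [9, 5, 2, 9, 14]. The pivot is placed at index 3. All elements to the left of the pivot are <= 9, and all elements to the right are > 9.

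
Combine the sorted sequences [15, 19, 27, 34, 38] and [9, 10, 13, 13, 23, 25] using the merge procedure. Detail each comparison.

Merging process:

Compare 15 vs 9: take 9 from right. Merged: [9]
Compare 15 vs 10: take 10 from right. Merged: [9, 10]
Compare 15 vs 13: take 13 from right. Merged: [9, 10, 13]
Compare 15 vs 13: take 13 from right. Merged: [9, 10, 13, 13]
Compare 15 vs 23: take 15 from left. Merged: [9, 10, 13, 13, 15]
Compare 19 vs 23: take 19 from left. Merged: [9, 10, 13, 13, 15, 19]
Compare 27 vs 23: take 23 from right. Merged: [9, 10, 13, 13, 15, 19, 23]
Compare 27 vs 25: take 25 from right. Merged: [9, 10, 13, 13, 15, 19, 23, 25]
Append remaining from left: [27, 34, 38]. Merged: [9, 10, 13, 13, 15, 19, 23, 25, 27, 34, 38]

Final merged array: [9, 10, 13, 13, 15, 19, 23, 25, 27, 34, 38]
Total comparisons: 8

The merged array is [9, 10, 13, 13, 15, 19, 23, 25, 27, 34, 38], requiring 8 comparisons. The merge step runs in O(n) time where n is the total number of elements.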